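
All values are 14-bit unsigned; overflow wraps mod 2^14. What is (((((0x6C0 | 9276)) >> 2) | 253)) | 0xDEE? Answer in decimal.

3583

0x6C0 = 00011011000000
9276 = 10010000111100
→ | → 10011011111100 = 9980
→ >> 2 → 00100110111111 = 2495
253 = 00000011111101
→ | → 00100111111111 = 2559
0xDEE = 00110111101110
→ | → 00110111111111 = 3583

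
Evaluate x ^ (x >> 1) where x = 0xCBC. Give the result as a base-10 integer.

2786

x = 110010111100 = 3260
x>>1 = 011001011110
XOR  = 101011100010 = 2786
(x ^ (x >> 1) gives the standard binary-reflected Gray code of x.)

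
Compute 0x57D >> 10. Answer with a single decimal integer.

0x57D = 10101111101
shift right by 10 → 00000000001 = 1
(equivalently, floor(1405 / 1024))

1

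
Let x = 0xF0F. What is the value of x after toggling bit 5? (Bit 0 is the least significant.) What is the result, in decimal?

x = 111100001111
bit 5 is currently 0; toggle it via x ^ (1 << 5) = x ^ 32
→ 111100101111 = 3887

3887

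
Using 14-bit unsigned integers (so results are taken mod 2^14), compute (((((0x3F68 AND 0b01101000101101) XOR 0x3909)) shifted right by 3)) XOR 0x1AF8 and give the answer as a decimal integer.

7836

0x3F68 = 11111101101000
0b01101000101101 = 01101000101101
→ AND → 01101000101000 = 6696
0x3909 = 11100100001001
→ XOR → 10001100100001 = 8993
→ shifted right by 3 → 00010001100100 = 1124
0x1AF8 = 01101011111000
→ XOR → 01111010011100 = 7836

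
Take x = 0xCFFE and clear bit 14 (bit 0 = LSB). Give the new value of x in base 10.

x = 1100111111111110
bit 14 is currently 1; clear it via x & ~(1 << 14) = x & ~16384
→ 1000111111111110 = 36862

36862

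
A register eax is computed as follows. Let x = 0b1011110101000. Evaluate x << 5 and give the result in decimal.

x = 000001011110101000
shift left by 5 → 101111010100000000 = 193792
(equivalently, 6056 × 2^5 = 6056 × 32)

193792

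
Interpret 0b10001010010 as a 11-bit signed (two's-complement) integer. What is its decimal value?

pattern = 10001010010 (MSB is 1 ⇒ negative)
Invert: 01110101101, add 1 → 01110101110 = 942, so the value is -942.
(Equivalently: 1106 - 2^11 = 1106 - 2048 = -942.)

-942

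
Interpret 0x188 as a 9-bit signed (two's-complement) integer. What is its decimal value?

-120

pattern = 110001000 (MSB is 1 ⇒ negative)
Invert: 001110111, add 1 → 001111000 = 120, so the value is -120.
(Equivalently: 392 - 2^9 = 392 - 512 = -120.)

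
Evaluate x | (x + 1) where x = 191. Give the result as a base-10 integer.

255

x = 10111111 = 191
x + 1 = 11000000
OR    = 11111111 = 255
(x | (x + 1) sets the lowest cleared bit.)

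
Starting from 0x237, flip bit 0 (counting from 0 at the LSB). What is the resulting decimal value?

x = 1000110111
bit 0 is currently 1; toggle it via x ^ (1 << 0) = x ^ 1
→ 1000110110 = 566

566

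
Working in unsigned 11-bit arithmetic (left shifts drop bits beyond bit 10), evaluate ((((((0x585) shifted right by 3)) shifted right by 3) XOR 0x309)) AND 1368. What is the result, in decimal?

0x585 = 10110000101
→ shifted right by 3 → 00010110000 = 176
→ shifted right by 3 → 00000010110 = 22
0x309 = 01100001001
→ XOR → 01100011111 = 799
1368 = 10101011000
→ AND → 00100011000 = 280

280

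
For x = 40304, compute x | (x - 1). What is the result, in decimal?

x = 1001110101110000 = 40304
x - 1 = 1001110101101111
OR    = 1001110101111111 = 40319
(x | (x - 1) sets all bits below the lowest set bit.)

40319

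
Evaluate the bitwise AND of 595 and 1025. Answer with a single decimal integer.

595 = 01001010011
1025 = 10000000001
AND → 00000000001 = 1

1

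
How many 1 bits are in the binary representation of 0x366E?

0x366E = 11011001101110
Count the 1s: 1 + 1 + 1 + 1 + 1 + 1 + 1 + 1 + 1 = 9

9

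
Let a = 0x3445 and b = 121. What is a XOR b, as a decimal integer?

0x3445 = 11010001000101
121 = 00000001111001
XOR → 11010000111100 = 13372

13372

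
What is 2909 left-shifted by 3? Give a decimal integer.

2909 = 000101101011101
shift left by 3 → 101101011101000 = 23272
(equivalently, 2909 × 2^3 = 2909 × 8)

23272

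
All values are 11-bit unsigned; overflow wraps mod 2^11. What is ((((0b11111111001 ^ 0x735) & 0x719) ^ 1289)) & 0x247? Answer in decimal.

0b11111111001 = 11111111001
0x735 = 11100110101
→ ^ → 00011001100 = 204
0x719 = 11100011001
→ & → 00000001000 = 8
1289 = 10100001001
→ ^ → 10100000001 = 1281
0x247 = 01001000111
→ & → 00000000001 = 1

1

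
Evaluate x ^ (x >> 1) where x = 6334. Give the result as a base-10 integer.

x = 1100010111110 = 6334
x>>1 = 0110001011111
XOR  = 1010011100001 = 5345
(x ^ (x >> 1) gives the standard binary-reflected Gray code of x.)

5345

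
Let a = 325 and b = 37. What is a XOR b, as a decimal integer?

325 = 101000101
37 = 000100101
XOR → 101100000 = 352

352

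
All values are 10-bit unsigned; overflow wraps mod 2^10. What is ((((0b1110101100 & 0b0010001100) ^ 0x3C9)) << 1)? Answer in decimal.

650

0b1110101100 = 1110101100
0b0010001100 = 0010001100
→ & → 0010001100 = 140
0x3C9 = 1111001001
→ ^ → 1101000101 = 837
→ << 1 (mod 2^10) → 1010001010 = 650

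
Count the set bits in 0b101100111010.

7

n = 101100111010
Count the 1s: 1 + 1 + 1 + 1 + 1 + 1 + 1 = 7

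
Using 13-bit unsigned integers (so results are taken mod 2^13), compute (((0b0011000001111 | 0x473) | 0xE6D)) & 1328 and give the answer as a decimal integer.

1072

0b0011000001111 = 0011000001111
0x473 = 0010001110011
→ | → 0011001111111 = 1663
0xE6D = 0111001101101
→ | → 0111001111111 = 3711
1328 = 0010100110000
→ & → 0010000110000 = 1072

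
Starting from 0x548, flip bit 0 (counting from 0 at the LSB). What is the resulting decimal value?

x = 10101001000
bit 0 is currently 0; toggle it via x ^ (1 << 0) = x ^ 1
→ 10101001001 = 1353

1353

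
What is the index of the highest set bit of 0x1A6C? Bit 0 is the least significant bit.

12

0x1A6C = 1101001101100
The topmost 1 is at position 12 (since 2^12 = 4096 ≤ 6764 < 8192).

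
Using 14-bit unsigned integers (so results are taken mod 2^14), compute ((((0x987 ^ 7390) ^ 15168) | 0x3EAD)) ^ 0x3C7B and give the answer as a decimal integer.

710

0x987 = 00100110000111
7390 = 01110011011110
→ ^ → 01010101011001 = 5465
15168 = 11101101000000
→ ^ → 10111000011001 = 11801
0x3EAD = 11111010101101
→ | → 11111010111101 = 16061
0x3C7B = 11110001111011
→ ^ → 00001011000110 = 710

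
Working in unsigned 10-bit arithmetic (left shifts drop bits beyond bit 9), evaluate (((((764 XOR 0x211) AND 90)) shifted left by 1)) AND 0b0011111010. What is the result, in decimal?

144

764 = 1011111100
0x211 = 1000010001
→ XOR → 0011101101 = 237
90 = 0001011010
→ AND → 0001001000 = 72
→ shifted left by 1 (mod 2^10) → 0010010000 = 144
0b0011111010 = 0011111010
→ AND → 0010010000 = 144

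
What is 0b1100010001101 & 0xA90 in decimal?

a = 1100010001101
0xA90 = 0101010010000
AND → 0100010000000 = 2176

2176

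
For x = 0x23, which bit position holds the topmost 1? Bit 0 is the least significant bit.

0x23 = 100011
The topmost 1 is at position 5 (since 2^5 = 32 ≤ 35 < 64).

5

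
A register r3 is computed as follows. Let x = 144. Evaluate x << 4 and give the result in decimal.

144 = 000010010000
shift left by 4 → 100100000000 = 2304
(equivalently, 144 × 2^4 = 144 × 16)

2304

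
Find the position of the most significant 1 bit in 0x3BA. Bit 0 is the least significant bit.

0x3BA = 1110111010
The topmost 1 is at position 9 (since 2^9 = 512 ≤ 954 < 1024).

9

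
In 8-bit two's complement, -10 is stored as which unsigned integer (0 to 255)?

10 in 8 bits: 00001010
Invert: 11110101
Add 1:  11110110 = 246
(Check: 2^8 - 10 = 256 - 10 = 246.)

246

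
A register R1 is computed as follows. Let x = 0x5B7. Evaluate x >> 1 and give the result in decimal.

731

0x5B7 = 10110110111
shift right by 1 → 01011011011 = 731
(equivalently, floor(1463 / 2))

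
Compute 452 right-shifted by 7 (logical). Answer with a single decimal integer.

3

452 = 111000100
shift right by 7 → 000000011 = 3
(equivalently, floor(452 / 128))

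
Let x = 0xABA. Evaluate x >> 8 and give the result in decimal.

0xABA = 101010111010
shift right by 8 → 000000001010 = 10
(equivalently, floor(2746 / 256))

10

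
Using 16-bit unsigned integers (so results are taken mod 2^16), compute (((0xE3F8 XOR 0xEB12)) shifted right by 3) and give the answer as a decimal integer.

0xE3F8 = 1110001111111000
0xEB12 = 1110101100010010
→ XOR → 0000100011101010 = 2282
→ shifted right by 3 → 0000000100011101 = 285

285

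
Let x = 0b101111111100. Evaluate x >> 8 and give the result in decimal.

11

x = 101111111100
shift right by 8 → 000000001011 = 11
(equivalently, floor(3068 / 256))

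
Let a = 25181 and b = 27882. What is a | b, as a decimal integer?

28415

25181 = 110001001011101
27882 = 110110011101010
 OR → 110111011111111 = 28415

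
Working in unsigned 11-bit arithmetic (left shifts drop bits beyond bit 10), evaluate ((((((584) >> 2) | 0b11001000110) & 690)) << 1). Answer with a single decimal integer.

584 = 01001001000
→ >> 2 → 00010010010 = 146
0b11001000110 = 11001000110
→ | → 11011010110 = 1750
690 = 01010110010
→ & → 01010010010 = 658
→ << 1 (mod 2^11) → 10100100100 = 1316

1316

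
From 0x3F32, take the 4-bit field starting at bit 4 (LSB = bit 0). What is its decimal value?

v = 11111100110010
Shift right by 4: 1111110011
Mask low 4 bits: 0011 = 3

3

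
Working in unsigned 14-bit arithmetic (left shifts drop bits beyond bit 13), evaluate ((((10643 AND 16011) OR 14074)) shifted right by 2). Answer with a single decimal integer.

10643 = 10100110010011
16011 = 11111010001011
→ AND → 10100010000011 = 10371
14074 = 11011011111010
→ OR → 11111011111011 = 16123
→ shifted right by 2 → 00111110111110 = 4030

4030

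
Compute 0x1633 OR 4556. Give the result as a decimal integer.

6143

0x1633 = 1011000110011
4556 = 1000111001100
 OR → 1011111111111 = 6143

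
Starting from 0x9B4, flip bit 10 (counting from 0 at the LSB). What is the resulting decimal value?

3508

x = 0100110110100
bit 10 is currently 0; toggle it via x ^ (1 << 10) = x ^ 1024
→ 0110110110100 = 3508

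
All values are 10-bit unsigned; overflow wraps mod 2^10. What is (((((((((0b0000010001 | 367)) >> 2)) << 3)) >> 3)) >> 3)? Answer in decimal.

0b0000010001 = 0000010001
367 = 0101101111
→ | → 0101111111 = 383
→ >> 2 → 0001011111 = 95
→ << 3 (mod 2^10) → 1011111000 = 760
→ >> 3 → 0001011111 = 95
→ >> 3 → 0000001011 = 11

11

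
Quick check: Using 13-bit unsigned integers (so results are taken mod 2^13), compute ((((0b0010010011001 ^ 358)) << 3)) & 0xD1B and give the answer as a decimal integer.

0b0010010011001 = 0010010011001
358 = 0000101100110
→ ^ → 0010111111111 = 1535
→ << 3 (mod 2^13) → 0111111111000 = 4088
0xD1B = 0110100011011
→ & → 0110100011000 = 3352

3352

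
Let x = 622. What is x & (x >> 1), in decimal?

38

x = 1001101110 = 622
x>>1 = 0100110111
AND  = 0000100110 = 38
(x & (x >> 1) has a 1 wherever x has two consecutive 1 bits.)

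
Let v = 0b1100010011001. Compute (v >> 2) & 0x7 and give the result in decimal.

v = 1100010011001
Shift right by 2: 11000100110
Mask low 3 bits: 110 = 6

6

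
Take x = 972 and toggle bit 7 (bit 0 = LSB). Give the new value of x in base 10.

x = 01111001100
bit 7 is currently 1; toggle it via x ^ (1 << 7) = x ^ 128
→ 01101001100 = 844

844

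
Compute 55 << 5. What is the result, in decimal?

1760

55 = 00000110111
shift left by 5 → 11011100000 = 1760
(equivalently, 55 × 2^5 = 55 × 32)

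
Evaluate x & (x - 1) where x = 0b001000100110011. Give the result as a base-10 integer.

4402

x = 1000100110011 = 4403
x - 1 = 1000100110010
AND   = 1000100110010 = 4402
(x & (x - 1) clears the lowest set bit of x.)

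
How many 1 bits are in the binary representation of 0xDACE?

10

0xDACE = 1101101011001110
Count the 1s: 1 + 1 + 1 + 1 + 1 + 1 + 1 + 1 + 1 + 1 = 10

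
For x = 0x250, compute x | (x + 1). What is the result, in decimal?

x = 1001010000 = 592
x + 1 = 1001010001
OR    = 1001010001 = 593
(x | (x + 1) sets the lowest cleared bit.)

593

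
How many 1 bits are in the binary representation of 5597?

9

5597 = 1010111011101
Count the 1s: 1 + 1 + 1 + 1 + 1 + 1 + 1 + 1 + 1 = 9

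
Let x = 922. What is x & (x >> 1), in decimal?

392

x = 1110011010 = 922
x>>1 = 0111001101
AND  = 0110001000 = 392
(x & (x >> 1) has a 1 wherever x has two consecutive 1 bits.)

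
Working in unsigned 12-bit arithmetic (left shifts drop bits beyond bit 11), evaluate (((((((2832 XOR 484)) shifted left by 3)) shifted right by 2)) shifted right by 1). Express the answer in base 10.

2832 = 101100010000
484 = 000111100100
→ XOR → 101011110100 = 2804
→ shifted left by 3 (mod 2^12) → 011110100000 = 1952
→ shifted right by 2 → 000111101000 = 488
→ shifted right by 1 → 000011110100 = 244

244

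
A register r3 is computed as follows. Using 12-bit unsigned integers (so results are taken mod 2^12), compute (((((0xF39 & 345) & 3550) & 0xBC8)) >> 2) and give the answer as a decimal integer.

0xF39 = 111100111001
345 = 000101011001
→ & → 000100011001 = 281
3550 = 110111011110
→ & → 000100011000 = 280
0xBC8 = 101111001000
→ & → 000100001000 = 264
→ >> 2 → 000001000010 = 66

66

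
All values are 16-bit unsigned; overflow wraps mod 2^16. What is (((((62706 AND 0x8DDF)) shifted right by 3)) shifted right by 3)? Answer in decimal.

531

62706 = 1111010011110010
0x8DDF = 1000110111011111
→ AND → 1000010011010010 = 34002
→ shifted right by 3 → 0001000010011010 = 4250
→ shifted right by 3 → 0000001000010011 = 531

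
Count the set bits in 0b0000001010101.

4

n = 1010101
Count the 1s: 1 + 1 + 1 + 1 = 4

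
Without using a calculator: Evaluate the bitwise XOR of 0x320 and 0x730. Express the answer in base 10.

0x320 = 01100100000
0x730 = 11100110000
XOR → 10000010000 = 1040

1040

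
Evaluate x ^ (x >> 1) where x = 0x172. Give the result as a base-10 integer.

459

x = 101110010 = 370
x>>1 = 010111001
XOR  = 111001011 = 459
(x ^ (x >> 1) gives the standard binary-reflected Gray code of x.)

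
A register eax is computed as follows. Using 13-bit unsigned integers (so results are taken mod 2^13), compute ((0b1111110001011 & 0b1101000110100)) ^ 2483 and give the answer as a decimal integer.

0b1111110001011 = 1111110001011
0b1101000110100 = 1101000110100
→ & → 1101000000000 = 6656
2483 = 0100110110011
→ ^ → 1001110110011 = 5043

5043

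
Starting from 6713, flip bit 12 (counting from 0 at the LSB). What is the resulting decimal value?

x = 1101000111001
bit 12 is currently 1; toggle it via x ^ (1 << 12) = x ^ 4096
→ 0101000111001 = 2617

2617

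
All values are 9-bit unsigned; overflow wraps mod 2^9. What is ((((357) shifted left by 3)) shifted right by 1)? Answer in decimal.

148

357 = 101100101
→ shifted left by 3 (mod 2^9) → 100101000 = 296
→ shifted right by 1 → 010010100 = 148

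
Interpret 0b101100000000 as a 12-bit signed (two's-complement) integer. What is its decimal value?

pattern = 101100000000 (MSB is 1 ⇒ negative)
Invert: 010011111111, add 1 → 010100000000 = 1280, so the value is -1280.
(Equivalently: 2816 - 2^12 = 2816 - 4096 = -1280.)

-1280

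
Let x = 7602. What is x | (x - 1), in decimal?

x = 1110110110010 = 7602
x - 1 = 1110110110001
OR    = 1110110110011 = 7603
(x | (x - 1) sets all bits below the lowest set bit.)

7603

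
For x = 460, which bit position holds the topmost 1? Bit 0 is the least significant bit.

460 = 111001100
The topmost 1 is at position 8 (since 2^8 = 256 ≤ 460 < 512).

8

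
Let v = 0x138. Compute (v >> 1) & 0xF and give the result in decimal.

v = 00100111000
Shift right by 1: 0010011100
Mask low 4 bits: 1100 = 12

12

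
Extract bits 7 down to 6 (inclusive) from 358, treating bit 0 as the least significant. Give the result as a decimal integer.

1

v = 0101100110
Shift right by 6: 0101
Mask low 2 bits: 01 = 1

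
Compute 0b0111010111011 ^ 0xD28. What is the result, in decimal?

a = 111010111011
0xD28 = 110100101000
XOR → 001110010011 = 915

915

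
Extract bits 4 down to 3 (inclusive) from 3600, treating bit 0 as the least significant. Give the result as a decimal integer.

v = 111000010000
Shift right by 3: 111000010
Mask low 2 bits: 10 = 2

2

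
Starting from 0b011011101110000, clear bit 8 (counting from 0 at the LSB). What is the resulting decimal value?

13936

x = 011011101110000
bit 8 is currently 1; clear it via x & ~(1 << 8) = x & ~256
→ 011011001110000 = 13936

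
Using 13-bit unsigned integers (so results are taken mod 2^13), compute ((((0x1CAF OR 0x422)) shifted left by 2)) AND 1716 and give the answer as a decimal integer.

0x1CAF = 1110010101111
0x422 = 0010000100010
→ OR → 1110010101111 = 7343
→ shifted left by 2 (mod 2^13) → 1001010111100 = 4796
1716 = 0011010110100
→ AND → 0001010110100 = 692

692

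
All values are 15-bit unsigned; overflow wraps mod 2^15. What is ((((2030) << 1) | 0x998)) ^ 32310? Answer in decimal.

2030 = 000011111101110
→ << 1 (mod 2^15) → 000111111011100 = 4060
0x998 = 000100110011000
→ | → 000111111011100 = 4060
32310 = 111111000110110
→ ^ → 111000111101010 = 29162

29162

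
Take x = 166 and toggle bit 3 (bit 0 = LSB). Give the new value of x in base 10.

x = 10100110
bit 3 is currently 0; toggle it via x ^ (1 << 3) = x ^ 8
→ 10101110 = 174

174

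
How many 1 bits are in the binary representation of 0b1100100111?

6

n = 1100100111
Count the 1s: 1 + 1 + 1 + 1 + 1 + 1 = 6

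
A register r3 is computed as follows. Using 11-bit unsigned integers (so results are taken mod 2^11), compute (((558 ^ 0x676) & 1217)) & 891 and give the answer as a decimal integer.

558 = 01000101110
0x676 = 11001110110
→ ^ → 10001011000 = 1112
1217 = 10011000001
→ & → 10001000000 = 1088
891 = 01101111011
→ & → 00001000000 = 64

64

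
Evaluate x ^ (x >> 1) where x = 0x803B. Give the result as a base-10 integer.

x = 1000000000111011 = 32827
x>>1 = 0100000000011101
XOR  = 1100000000100110 = 49190
(x ^ (x >> 1) gives the standard binary-reflected Gray code of x.)

49190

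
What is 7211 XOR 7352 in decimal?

147

7211 = 1110000101011
7352 = 1110010111000
XOR → 0000010010011 = 147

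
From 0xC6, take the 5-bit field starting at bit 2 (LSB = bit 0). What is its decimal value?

17

v = 0011000110
Shift right by 2: 00110001
Mask low 5 bits: 10001 = 17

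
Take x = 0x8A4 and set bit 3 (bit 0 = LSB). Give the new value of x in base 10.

2220

x = 100010100100
bit 3 is currently 0; set it via x | (1 << 3) = x | 8
→ 100010101100 = 2220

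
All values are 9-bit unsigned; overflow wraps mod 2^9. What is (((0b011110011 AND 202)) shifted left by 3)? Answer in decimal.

0b011110011 = 011110011
202 = 011001010
→ AND → 011000010 = 194
→ shifted left by 3 (mod 2^9) → 000010000 = 16

16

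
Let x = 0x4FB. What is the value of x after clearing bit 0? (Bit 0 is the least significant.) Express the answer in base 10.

1274

x = 10011111011
bit 0 is currently 1; clear it via x & ~(1 << 0) = x & ~1
→ 10011111010 = 1274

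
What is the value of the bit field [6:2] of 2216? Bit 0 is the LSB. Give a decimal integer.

10

v = 100010101000
Shift right by 2: 1000101010
Mask low 5 bits: 01010 = 10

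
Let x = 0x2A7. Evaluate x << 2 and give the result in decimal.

0x2A7 = 001010100111
shift left by 2 → 101010011100 = 2716
(equivalently, 679 × 2^2 = 679 × 4)

2716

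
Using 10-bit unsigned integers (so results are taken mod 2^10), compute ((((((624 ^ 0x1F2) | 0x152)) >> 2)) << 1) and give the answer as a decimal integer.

624 = 1001110000
0x1F2 = 0111110010
→ ^ → 1110000010 = 898
0x152 = 0101010010
→ | → 1111010010 = 978
→ >> 2 → 0011110100 = 244
→ << 1 (mod 2^10) → 0111101000 = 488

488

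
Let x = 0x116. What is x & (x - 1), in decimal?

276

x = 100010110 = 278
x - 1 = 100010101
AND   = 100010100 = 276
(x & (x - 1) clears the lowest set bit of x.)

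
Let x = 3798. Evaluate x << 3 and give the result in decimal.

3798 = 000111011010110
shift left by 3 → 111011010110000 = 30384
(equivalently, 3798 × 2^3 = 3798 × 8)

30384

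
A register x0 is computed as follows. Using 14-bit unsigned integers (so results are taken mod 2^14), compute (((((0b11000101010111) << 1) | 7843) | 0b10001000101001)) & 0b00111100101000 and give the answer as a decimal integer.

0b11000101010111 = 11000101010111
→ << 1 (mod 2^14) → 10001010101110 = 8878
7843 = 01111010100011
→ | → 11111010101111 = 16047
0b10001000101001 = 10001000101001
→ | → 11111010101111 = 16047
0b00111100101000 = 00111100101000
→ & → 00111000101000 = 3624

3624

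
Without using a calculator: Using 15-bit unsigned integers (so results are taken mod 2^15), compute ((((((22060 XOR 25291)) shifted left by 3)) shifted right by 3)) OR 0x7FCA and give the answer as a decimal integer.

22060 = 101011000101100
25291 = 110001011001011
→ XOR → 011010011100111 = 13543
→ shifted left by 3 (mod 2^15) → 010011100111000 = 10040
→ shifted right by 3 → 000010011100111 = 1255
0x7FCA = 111111111001010
→ OR → 111111111101111 = 32751

32751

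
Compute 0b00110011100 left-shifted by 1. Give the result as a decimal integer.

824

x = 0110011100
shift left by 1 → 1100111000 = 824
(equivalently, 412 × 2^1 = 412 × 2)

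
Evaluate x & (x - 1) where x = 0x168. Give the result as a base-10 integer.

x = 101101000 = 360
x - 1 = 101100111
AND   = 101100000 = 352
(x & (x - 1) clears the lowest set bit of x.)

352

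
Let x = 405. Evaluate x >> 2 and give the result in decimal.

101

405 = 110010101
shift right by 2 → 001100101 = 101
(equivalently, floor(405 / 4))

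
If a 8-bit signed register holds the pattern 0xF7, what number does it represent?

pattern = 11110111 (MSB is 1 ⇒ negative)
Invert: 00001000, add 1 → 00001001 = 9, so the value is -9.
(Equivalently: 247 - 2^8 = 247 - 256 = -9.)

-9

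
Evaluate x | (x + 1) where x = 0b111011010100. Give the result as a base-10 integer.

3797

x = 111011010100 = 3796
x + 1 = 111011010101
OR    = 111011010101 = 3797
(x | (x + 1) sets the lowest cleared bit.)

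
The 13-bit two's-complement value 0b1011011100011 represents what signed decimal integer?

pattern = 1011011100011 (MSB is 1 ⇒ negative)
Invert: 0100100011100, add 1 → 0100100011101 = 2333, so the value is -2333.
(Equivalently: 5859 - 2^13 = 5859 - 8192 = -2333.)

-2333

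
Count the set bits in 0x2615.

0x2615 = 10011000010101
Count the 1s: 1 + 1 + 1 + 1 + 1 + 1 = 6

6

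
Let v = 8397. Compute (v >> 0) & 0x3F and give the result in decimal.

13

v = 10000011001101
Shift right by 0: 10000011001101
Mask low 6 bits: 001101 = 13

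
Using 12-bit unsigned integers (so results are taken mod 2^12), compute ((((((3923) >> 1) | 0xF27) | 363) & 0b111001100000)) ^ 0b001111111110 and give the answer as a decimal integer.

3923 = 111101010011
→ >> 1 → 011110101001 = 1961
0xF27 = 111100100111
→ | → 111110101111 = 4015
363 = 000101101011
→ | → 111111101111 = 4079
0b111001100000 = 111001100000
→ & → 111001100000 = 3680
0b001111111110 = 001111111110
→ ^ → 110110011110 = 3486

3486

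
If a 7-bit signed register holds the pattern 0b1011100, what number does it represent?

-36

pattern = 1011100 (MSB is 1 ⇒ negative)
Invert: 0100011, add 1 → 0100100 = 36, so the value is -36.
(Equivalently: 92 - 2^7 = 92 - 128 = -36.)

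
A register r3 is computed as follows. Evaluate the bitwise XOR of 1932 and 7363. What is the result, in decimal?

6991

1932 = 0011110001100
7363 = 1110011000011
XOR → 1101101001111 = 6991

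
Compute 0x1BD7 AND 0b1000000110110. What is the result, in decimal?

4118

0x1BD7 = 1101111010111
b = 1000000110110
AND → 1000000010110 = 4118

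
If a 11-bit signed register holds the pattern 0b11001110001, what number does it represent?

pattern = 11001110001 (MSB is 1 ⇒ negative)
Invert: 00110001110, add 1 → 00110001111 = 399, so the value is -399.
(Equivalently: 1649 - 2^11 = 1649 - 2048 = -399.)

-399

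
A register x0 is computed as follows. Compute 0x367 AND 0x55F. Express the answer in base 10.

0x367 = 01101100111
0x55F = 10101011111
AND → 00101000111 = 327

327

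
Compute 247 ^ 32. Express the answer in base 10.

215

247 = 11110111
32 = 00100000
XOR → 11010111 = 215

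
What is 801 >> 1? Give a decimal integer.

801 = 1100100001
shift right by 1 → 0110010000 = 400
(equivalently, floor(801 / 2))

400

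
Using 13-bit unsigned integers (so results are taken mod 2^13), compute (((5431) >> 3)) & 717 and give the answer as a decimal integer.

5431 = 1010100110111
→ >> 3 → 0001010100110 = 678
717 = 0001011001101
→ & → 0001010000100 = 644

644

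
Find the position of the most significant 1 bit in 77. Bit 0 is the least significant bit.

6

77 = 1001101
The topmost 1 is at position 6 (since 2^6 = 64 ≤ 77 < 128).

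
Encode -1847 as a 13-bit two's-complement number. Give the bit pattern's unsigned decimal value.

6345

1847 in 13 bits: 0011100110111
Invert: 1100011001000
Add 1:  1100011001001 = 6345
(Check: 2^13 - 1847 = 8192 - 1847 = 6345.)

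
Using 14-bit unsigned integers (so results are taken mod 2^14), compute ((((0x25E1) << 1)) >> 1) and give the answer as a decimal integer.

1505

0x25E1 = 10010111100001
→ << 1 (mod 2^14) → 00101111000010 = 3010
→ >> 1 → 00010111100001 = 1505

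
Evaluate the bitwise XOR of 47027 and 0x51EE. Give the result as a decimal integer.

47027 = 1011011110110011
0x51EE = 0101000111101110
XOR → 1110011001011101 = 58973

58973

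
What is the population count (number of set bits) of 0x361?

5

0x361 = 1101100001
Count the 1s: 1 + 1 + 1 + 1 + 1 = 5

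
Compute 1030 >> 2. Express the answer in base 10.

257

1030 = 10000000110
shift right by 2 → 00100000001 = 257
(equivalently, floor(1030 / 4))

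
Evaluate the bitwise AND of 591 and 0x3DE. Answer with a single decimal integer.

591 = 1001001111
0x3DE = 1111011110
AND → 1001001110 = 590

590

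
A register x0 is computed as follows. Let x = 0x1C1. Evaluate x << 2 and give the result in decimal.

1796

0x1C1 = 00111000001
shift left by 2 → 11100000100 = 1796
(equivalently, 449 × 2^2 = 449 × 4)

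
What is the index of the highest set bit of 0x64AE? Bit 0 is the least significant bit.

14

0x64AE = 110010010101110
The topmost 1 is at position 14 (since 2^14 = 16384 ≤ 25774 < 32768).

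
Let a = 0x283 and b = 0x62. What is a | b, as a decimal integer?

0x283 = 1010000011
0x62 = 0001100010
 OR → 1011100011 = 739

739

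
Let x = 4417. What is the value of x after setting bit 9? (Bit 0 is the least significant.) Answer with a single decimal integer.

4929

x = 01000101000001
bit 9 is currently 0; set it via x | (1 << 9) = x | 512
→ 01001101000001 = 4929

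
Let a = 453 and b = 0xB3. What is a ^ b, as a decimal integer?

453 = 111000101
0xB3 = 010110011
XOR → 101110110 = 374

374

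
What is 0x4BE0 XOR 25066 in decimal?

10762

0x4BE0 = 100101111100000
25066 = 110000111101010
XOR → 010101000001010 = 10762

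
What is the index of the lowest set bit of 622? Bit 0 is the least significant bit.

1

622 = 1001101110
Trailing zeros: 1, so the lowest set bit is bit 1 (value 2).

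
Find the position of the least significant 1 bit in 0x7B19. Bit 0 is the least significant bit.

0

0x7B19 = 111101100011001
Trailing zeros: 0, so the lowest set bit is bit 0 (value 1).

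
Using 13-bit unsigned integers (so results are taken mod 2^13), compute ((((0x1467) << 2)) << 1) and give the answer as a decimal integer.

0x1467 = 1010001100111
→ << 2 (mod 2^13) → 1000110011100 = 4508
→ << 1 (mod 2^13) → 0001100111000 = 824

824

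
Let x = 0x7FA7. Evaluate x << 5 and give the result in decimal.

0x7FA7 = 00000111111110100111
shift left by 5 → 11111111010011100000 = 1045728
(equivalently, 32679 × 2^5 = 32679 × 32)

1045728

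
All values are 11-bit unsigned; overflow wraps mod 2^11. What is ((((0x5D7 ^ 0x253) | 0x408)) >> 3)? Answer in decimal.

241

0x5D7 = 10111010111
0x253 = 01001010011
→ ^ → 11110000100 = 1924
0x408 = 10000001000
→ | → 11110001100 = 1932
→ >> 3 → 00011110001 = 241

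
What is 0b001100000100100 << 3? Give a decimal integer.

x = 0001100000100100
shift left by 3 → 1100000100100000 = 49440
(equivalently, 6180 × 2^3 = 6180 × 8)

49440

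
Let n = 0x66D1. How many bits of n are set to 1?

8

0x66D1 = 110011011010001
Count the 1s: 1 + 1 + 1 + 1 + 1 + 1 + 1 + 1 = 8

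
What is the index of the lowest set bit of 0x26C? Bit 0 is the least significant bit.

0x26C = 1001101100
Trailing zeros: 2, so the lowest set bit is bit 2 (value 4).

2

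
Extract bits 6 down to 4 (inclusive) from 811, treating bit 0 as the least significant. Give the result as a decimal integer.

2

v = 01100101011
Shift right by 4: 0110010
Mask low 3 bits: 010 = 2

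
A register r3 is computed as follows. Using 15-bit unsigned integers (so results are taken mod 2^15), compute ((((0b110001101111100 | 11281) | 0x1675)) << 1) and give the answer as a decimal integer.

32506

0b110001101111100 = 110001101111100
11281 = 010110000010001
→ | → 110111101111101 = 28541
0x1675 = 001011001110101
→ | → 111111101111101 = 32637
→ << 1 (mod 2^15) → 111111011111010 = 32506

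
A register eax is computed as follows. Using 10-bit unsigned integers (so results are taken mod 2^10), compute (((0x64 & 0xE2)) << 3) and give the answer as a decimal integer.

768

0x64 = 0001100100
0xE2 = 0011100010
→ & → 0001100000 = 96
→ << 3 (mod 2^10) → 1100000000 = 768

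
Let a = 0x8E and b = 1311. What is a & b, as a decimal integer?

0x8E = 00010001110
1311 = 10100011111
AND → 00000001110 = 14

14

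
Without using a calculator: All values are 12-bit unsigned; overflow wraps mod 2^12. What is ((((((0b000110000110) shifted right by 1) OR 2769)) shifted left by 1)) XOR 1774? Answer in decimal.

0b000110000110 = 000110000110
→ shifted right by 1 → 000011000011 = 195
2769 = 101011010001
→ OR → 101011010011 = 2771
→ shifted left by 1 (mod 2^12) → 010110100110 = 1446
1774 = 011011101110
→ XOR → 001101001000 = 840

840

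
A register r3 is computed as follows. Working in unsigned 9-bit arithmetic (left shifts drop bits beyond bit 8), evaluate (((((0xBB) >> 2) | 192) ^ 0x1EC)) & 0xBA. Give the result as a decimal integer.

0xBB = 010111011
→ >> 2 → 000101110 = 46
192 = 011000000
→ | → 011101110 = 238
0x1EC = 111101100
→ ^ → 100000010 = 258
0xBA = 010111010
→ & → 000000010 = 2

2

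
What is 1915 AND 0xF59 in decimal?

1915 = 011101111011
0xF59 = 111101011001
AND → 011101011001 = 1881

1881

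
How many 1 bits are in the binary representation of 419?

5

419 = 110100011
Count the 1s: 1 + 1 + 1 + 1 + 1 = 5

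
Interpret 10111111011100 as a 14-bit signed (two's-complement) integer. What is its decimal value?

pattern = 10111111011100 (MSB is 1 ⇒ negative)
Invert: 01000000100011, add 1 → 01000000100100 = 4132, so the value is -4132.
(Equivalently: 12252 - 2^14 = 12252 - 16384 = -4132.)

-4132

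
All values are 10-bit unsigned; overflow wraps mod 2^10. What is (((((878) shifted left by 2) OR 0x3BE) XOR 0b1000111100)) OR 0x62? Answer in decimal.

878 = 1101101110
→ shifted left by 2 (mod 2^10) → 0110111000 = 440
0x3BE = 1110111110
→ OR → 1110111110 = 958
0b1000111100 = 1000111100
→ XOR → 0110000010 = 386
0x62 = 0001100010
→ OR → 0111100010 = 482

482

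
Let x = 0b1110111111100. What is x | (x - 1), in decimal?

x = 1110111111100 = 7676
x - 1 = 1110111111011
OR    = 1110111111111 = 7679
(x | (x - 1) sets all bits below the lowest set bit.)

7679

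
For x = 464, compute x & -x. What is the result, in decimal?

x = 111010000 = 464
-x (two's complement) = …000110000
AND   = 000010000 = 16
(x & -x isolates the lowest set bit of x.)

16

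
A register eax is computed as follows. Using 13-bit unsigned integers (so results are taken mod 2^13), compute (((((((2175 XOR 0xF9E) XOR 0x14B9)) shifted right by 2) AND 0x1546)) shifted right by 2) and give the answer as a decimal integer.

2175 = 0100001111111
0xF9E = 0111110011110
→ XOR → 0011111100001 = 2017
0x14B9 = 1010010111001
→ XOR → 1001101011000 = 4952
→ shifted right by 2 → 0010011010110 = 1238
0x1546 = 1010101000110
→ AND → 0010001000110 = 1094
→ shifted right by 2 → 0000100010001 = 273

273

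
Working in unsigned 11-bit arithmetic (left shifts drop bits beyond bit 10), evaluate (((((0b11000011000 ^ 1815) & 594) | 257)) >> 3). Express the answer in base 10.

0b11000011000 = 11000011000
1815 = 11100010111
→ ^ → 00100001111 = 271
594 = 01001010010
→ & → 00000000010 = 2
257 = 00100000001
→ | → 00100000011 = 259
→ >> 3 → 00000100000 = 32

32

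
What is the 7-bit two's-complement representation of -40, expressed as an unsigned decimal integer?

40 in 7 bits: 0101000
Invert: 1010111
Add 1:  1011000 = 88
(Check: 2^7 - 40 = 128 - 40 = 88.)

88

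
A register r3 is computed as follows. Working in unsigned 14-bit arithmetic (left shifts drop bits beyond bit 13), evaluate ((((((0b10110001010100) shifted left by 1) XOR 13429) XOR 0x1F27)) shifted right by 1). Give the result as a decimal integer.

6653

0b10110001010100 = 10110001010100
→ shifted left by 1 (mod 2^14) → 01100010101000 = 6312
13429 = 11010001110101
→ XOR → 10110011011101 = 11485
0x1F27 = 01111100100111
→ XOR → 11001111111010 = 13306
→ shifted right by 1 → 01100111111101 = 6653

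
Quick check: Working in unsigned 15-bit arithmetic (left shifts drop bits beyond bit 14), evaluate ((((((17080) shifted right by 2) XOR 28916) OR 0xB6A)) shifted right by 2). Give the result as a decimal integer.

17080 = 100001010111000
→ shifted right by 2 → 001000010101110 = 4270
28916 = 111000011110100
→ XOR → 110000001011010 = 24666
0xB6A = 000101101101010
→ OR → 110101101111010 = 27514
→ shifted right by 2 → 001101011011110 = 6878

6878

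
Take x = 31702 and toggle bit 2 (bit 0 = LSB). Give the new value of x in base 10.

31698

x = 111101111010110
bit 2 is currently 1; toggle it via x ^ (1 << 2) = x ^ 4
→ 111101111010010 = 31698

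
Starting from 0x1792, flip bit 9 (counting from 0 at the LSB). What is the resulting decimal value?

5522

x = 1011110010010
bit 9 is currently 1; toggle it via x ^ (1 << 9) = x ^ 512
→ 1010110010010 = 5522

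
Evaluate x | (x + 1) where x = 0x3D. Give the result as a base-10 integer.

63

x = 111101 = 61
x + 1 = 111110
OR    = 111111 = 63
(x | (x + 1) sets the lowest cleared bit.)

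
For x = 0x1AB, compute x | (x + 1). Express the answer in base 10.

x = 110101011 = 427
x + 1 = 110101100
OR    = 110101111 = 431
(x | (x + 1) sets the lowest cleared bit.)

431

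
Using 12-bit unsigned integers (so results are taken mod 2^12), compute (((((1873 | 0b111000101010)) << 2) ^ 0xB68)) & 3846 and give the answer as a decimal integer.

1540

1873 = 011101010001
0b111000101010 = 111000101010
→ | → 111101111011 = 3963
→ << 2 (mod 2^12) → 110111101100 = 3564
0xB68 = 101101101000
→ ^ → 011010000100 = 1668
3846 = 111100000110
→ & → 011000000100 = 1540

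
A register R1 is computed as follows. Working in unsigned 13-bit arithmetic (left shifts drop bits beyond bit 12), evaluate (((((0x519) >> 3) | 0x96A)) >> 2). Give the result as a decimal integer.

0x519 = 0010100011001
→ >> 3 → 0000010100011 = 163
0x96A = 0100101101010
→ | → 0100111101011 = 2539
→ >> 2 → 0001001111010 = 634

634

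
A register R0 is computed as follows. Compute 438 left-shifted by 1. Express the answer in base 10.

438 = 0110110110
shift left by 1 → 1101101100 = 876
(equivalently, 438 × 2^1 = 438 × 2)

876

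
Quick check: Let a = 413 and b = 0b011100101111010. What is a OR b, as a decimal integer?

14847

413 = 00000110011101
b = 11100101111010
 OR → 11100111111111 = 14847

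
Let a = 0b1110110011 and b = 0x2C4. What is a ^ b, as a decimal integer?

a = 1110110011
0x2C4 = 1011000100
XOR → 0101110111 = 375

375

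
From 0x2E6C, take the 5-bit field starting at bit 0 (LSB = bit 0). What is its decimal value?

v = 10111001101100
Shift right by 0: 10111001101100
Mask low 5 bits: 01100 = 12

12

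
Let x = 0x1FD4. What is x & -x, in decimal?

4

x = 1111111010100 = 8148
-x (two's complement) = …0000000101100
AND   = 0000000000100 = 4
(x & -x isolates the lowest set bit of x.)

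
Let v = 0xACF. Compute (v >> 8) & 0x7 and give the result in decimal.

v = 101011001111
Shift right by 8: 1010
Mask low 3 bits: 010 = 2

2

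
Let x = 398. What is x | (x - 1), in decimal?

399

x = 110001110 = 398
x - 1 = 110001101
OR    = 110001111 = 399
(x | (x - 1) sets all bits below the lowest set bit.)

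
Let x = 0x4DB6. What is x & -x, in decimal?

x = 100110110110110 = 19894
-x (two's complement) = …011001001001010
AND   = 000000000000010 = 2
(x & -x isolates the lowest set bit of x.)

2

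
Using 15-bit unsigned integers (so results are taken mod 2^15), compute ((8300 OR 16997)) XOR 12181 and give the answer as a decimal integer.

19960

8300 = 010000001101100
16997 = 100001001100101
→ OR → 110001001101101 = 25197
12181 = 010111110010101
→ XOR → 100110111111000 = 19960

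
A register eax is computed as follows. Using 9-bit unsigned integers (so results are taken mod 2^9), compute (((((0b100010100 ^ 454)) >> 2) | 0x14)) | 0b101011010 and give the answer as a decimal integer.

0b100010100 = 100010100
454 = 111000110
→ ^ → 011010010 = 210
→ >> 2 → 000110100 = 52
0x14 = 000010100
→ | → 000110100 = 52
0b101011010 = 101011010
→ | → 101111110 = 382

382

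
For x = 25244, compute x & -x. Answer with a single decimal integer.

4

x = 110001010011100 = 25244
-x (two's complement) = …001110101100100
AND   = 000000000000100 = 4
(x & -x isolates the lowest set bit of x.)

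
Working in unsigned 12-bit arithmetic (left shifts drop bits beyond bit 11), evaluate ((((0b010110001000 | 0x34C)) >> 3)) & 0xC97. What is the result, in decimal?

0b010110001000 = 010110001000
0x34C = 001101001100
→ | → 011111001100 = 1996
→ >> 3 → 000011111001 = 249
0xC97 = 110010010111
→ & → 000010010001 = 145

145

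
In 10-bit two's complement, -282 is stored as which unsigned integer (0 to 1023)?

282 in 10 bits: 0100011010
Invert: 1011100101
Add 1:  1011100110 = 742
(Check: 2^10 - 282 = 1024 - 282 = 742.)

742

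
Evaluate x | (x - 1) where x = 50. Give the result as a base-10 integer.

x = 110010 = 50
x - 1 = 110001
OR    = 110011 = 51
(x | (x - 1) sets all bits below the lowest set bit.)

51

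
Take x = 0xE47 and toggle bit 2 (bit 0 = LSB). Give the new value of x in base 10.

3651

x = 111001000111
bit 2 is currently 1; toggle it via x ^ (1 << 2) = x ^ 4
→ 111001000011 = 3651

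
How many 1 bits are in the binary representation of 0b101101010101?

n = 101101010101
Count the 1s: 1 + 1 + 1 + 1 + 1 + 1 + 1 = 7

7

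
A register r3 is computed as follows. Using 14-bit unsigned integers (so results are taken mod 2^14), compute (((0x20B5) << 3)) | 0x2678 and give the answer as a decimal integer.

0x20B5 = 10000010110101
→ << 3 (mod 2^14) → 00010110101000 = 1448
0x2678 = 10011001111000
→ | → 10011111111000 = 10232

10232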